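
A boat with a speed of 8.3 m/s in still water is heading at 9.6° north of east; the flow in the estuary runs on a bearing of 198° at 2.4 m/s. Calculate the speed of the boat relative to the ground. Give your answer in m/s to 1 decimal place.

Taking east as x and north as y: velocity relative to the water = (8.184, 1.384) m/s; the water relative to ground = (-0.742, -2.283) m/s.
Velocity relative to ground = (8.184, 1.384) + (-0.742, -2.283) = (7.442, -0.898) m/s.
Speed = |(7.442, -0.898)| = 7.496 m/s.

7.5 m/s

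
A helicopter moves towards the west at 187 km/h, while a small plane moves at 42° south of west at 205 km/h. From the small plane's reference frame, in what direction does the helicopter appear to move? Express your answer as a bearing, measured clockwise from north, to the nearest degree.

Taking east as x and north as y: helicopter velocity = (-187.000, 0.000) km/h; small plane velocity = (-152.345, -137.172) km/h.
Velocity of helicopter relative to small plane = (-187.000, 0.000) − (-152.345, -137.172) = (-34.655, 137.172) km/h.
Bearing = atan2(-34.66, 137.17) = 345.82° clockwise from north.

346°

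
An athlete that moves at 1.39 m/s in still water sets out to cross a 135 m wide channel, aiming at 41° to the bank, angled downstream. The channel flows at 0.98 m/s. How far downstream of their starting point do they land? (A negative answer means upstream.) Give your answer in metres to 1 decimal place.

Perpendicular speed = 0.912 m/s; crossing time = 135 / 0.912 = 148.039 s.
Net downstream speed = 2.029 m/s.
Drift = 2.029 × 148.039 = 300.378 m (downstream).

300.4 m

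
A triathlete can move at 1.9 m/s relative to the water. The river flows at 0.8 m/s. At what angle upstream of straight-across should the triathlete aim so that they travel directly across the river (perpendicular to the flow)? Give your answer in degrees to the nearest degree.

25°

To cancel the current, the upstream component of the triathlete's velocity must equal the flow: 1.9 sin θ = 0.8.
sin θ = 0.8 / 1.9 = 0.4211.
θ = arcsin(0.4211) = 24.901°.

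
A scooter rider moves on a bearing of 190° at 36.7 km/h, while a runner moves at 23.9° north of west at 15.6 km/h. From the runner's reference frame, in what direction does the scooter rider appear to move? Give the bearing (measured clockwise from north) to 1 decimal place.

Taking east as x and north as y: scooter rider velocity = (-6.373, -36.142) km/h; runner velocity = (-14.262, 6.320) km/h.
Velocity of scooter rider relative to runner = (-6.373, -36.142) − (-14.262, 6.320) = (7.889, -42.463) km/h.
Bearing = atan2(7.89, -42.46) = 169.47° clockwise from north.

169.5°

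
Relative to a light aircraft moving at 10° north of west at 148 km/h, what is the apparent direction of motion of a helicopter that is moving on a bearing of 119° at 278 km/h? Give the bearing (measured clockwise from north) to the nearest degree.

112°

Taking east as x and north as y: helicopter velocity = (243.144, -134.777) km/h; light aircraft velocity = (-145.752, 25.700) km/h.
Velocity of helicopter relative to light aircraft = (243.144, -134.777) − (-145.752, 25.700) = (388.896, -160.477) km/h.
Bearing = atan2(388.90, -160.48) = 112.42° clockwise from north.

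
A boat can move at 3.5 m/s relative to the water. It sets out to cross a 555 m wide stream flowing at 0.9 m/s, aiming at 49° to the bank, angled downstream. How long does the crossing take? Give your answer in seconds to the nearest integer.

The component of the boat's velocity perpendicular to the bank is 3.5 × sin 49° = 2.641 m/s.
The flow acts along the bank and has no component across it.
Time = 555 / 2.641 = 210.109 s.

210 s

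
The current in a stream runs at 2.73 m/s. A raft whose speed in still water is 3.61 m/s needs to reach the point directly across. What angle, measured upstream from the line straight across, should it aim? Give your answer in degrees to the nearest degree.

49°

To cancel the current, the upstream component of the raft's velocity must equal the flow: 3.61 sin θ = 2.73.
sin θ = 2.73 / 3.61 = 0.7562.
θ = arcsin(0.7562) = 49.133°.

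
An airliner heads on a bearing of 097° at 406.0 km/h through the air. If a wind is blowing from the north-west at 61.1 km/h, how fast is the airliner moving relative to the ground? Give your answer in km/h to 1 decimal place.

455.7 km/h

Taking east as x and north as y: velocity relative to the air = (402.974, -49.479) km/h; the air relative to ground = (43.204, -43.204) km/h.
Velocity relative to ground = (402.974, -49.479) + (43.204, -43.204) = (446.178, -92.683) km/h.
Speed = |(446.178, -92.683)| = 455.703 km/h.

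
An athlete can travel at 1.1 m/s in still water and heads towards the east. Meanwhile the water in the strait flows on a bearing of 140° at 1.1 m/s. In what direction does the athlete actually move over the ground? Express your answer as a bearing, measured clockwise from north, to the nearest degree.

Taking east as x and north as y: velocity relative to the water = (1.100, 0.000) m/s; the water relative to ground = (0.707, -0.843) m/s.
Velocity relative to ground = (1.100, 0.000) + (0.707, -0.843) = (1.807, -0.843) m/s.
Bearing = atan2(1.81, -0.84) = 115.00° clockwise from north.

115°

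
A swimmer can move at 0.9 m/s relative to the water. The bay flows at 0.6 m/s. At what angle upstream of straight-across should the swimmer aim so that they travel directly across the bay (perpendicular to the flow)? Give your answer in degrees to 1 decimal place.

41.8°

To cancel the current, the upstream component of the swimmer's velocity must equal the flow: 0.9 sin θ = 0.6.
sin θ = 0.6 / 0.9 = 0.6667.
θ = arcsin(0.6667) = 41.810°.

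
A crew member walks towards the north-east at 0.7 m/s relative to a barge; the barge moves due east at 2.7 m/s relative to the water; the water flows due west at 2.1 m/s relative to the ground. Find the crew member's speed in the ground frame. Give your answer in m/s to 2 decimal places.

In east/north components (m/s): crew member relative to barge = (0.495, 0.495); barge relative to water = (2.700, 0.000); water relative to ground = (-2.100, 0.000).
Sum = (1.095, 0.495) m/s.
Speed = |(1.095, 0.495)| = 1.202 m/s.

1.20 m/s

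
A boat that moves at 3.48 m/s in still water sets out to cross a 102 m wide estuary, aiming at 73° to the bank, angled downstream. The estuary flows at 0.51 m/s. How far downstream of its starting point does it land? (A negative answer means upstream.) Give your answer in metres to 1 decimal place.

46.8 m

Perpendicular speed = 3.328 m/s; crossing time = 102 / 3.328 = 30.650 s.
Net downstream speed = 1.527 m/s.
Drift = 1.527 × 30.650 = 46.816 m (downstream).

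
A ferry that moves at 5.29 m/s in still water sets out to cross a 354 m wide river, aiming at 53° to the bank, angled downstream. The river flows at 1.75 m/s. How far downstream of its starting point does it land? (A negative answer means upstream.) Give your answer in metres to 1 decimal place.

Perpendicular speed = 4.225 m/s; crossing time = 354 / 4.225 = 83.791 s.
Net downstream speed = 4.934 m/s.
Drift = 4.934 × 83.791 = 413.393 m (downstream).

413.4 m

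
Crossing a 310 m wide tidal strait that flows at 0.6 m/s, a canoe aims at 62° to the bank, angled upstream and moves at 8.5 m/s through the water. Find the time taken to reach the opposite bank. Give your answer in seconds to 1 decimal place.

The component of the canoe's velocity perpendicular to the bank is 8.5 × sin 62° = 7.505 m/s.
The flow acts along the bank and has no component across it.
Time = 310 / 7.505 = 41.305 s.

41.3 s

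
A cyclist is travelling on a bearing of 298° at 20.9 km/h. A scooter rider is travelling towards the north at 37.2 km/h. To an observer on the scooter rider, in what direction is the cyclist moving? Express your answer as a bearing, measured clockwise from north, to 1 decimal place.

Taking east as x and north as y: cyclist velocity = (-18.454, 9.812) km/h; scooter rider velocity = (0.000, 37.200) km/h.
Velocity of cyclist relative to scooter rider = (-18.454, 9.812) − (0.000, 37.200) = (-18.454, -27.388) km/h.
Bearing = atan2(-18.45, -27.39) = 213.97° clockwise from north.

214.0°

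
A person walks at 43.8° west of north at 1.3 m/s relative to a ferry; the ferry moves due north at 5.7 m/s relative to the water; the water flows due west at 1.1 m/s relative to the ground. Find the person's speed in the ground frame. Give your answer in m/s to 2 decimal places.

In east/north components (m/s): person relative to ferry = (-0.900, 0.938); ferry relative to water = (0.000, 5.700); water relative to ground = (-1.100, 0.000).
Sum = (-2.000, 6.638) m/s.
Speed = |(-2.000, 6.638)| = 6.933 m/s.

6.93 m/s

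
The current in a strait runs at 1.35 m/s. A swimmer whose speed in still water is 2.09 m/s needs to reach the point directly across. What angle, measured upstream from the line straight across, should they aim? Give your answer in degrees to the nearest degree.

40°

To cancel the current, the upstream component of the swimmer's velocity must equal the flow: 2.09 sin θ = 1.35.
sin θ = 1.35 / 2.09 = 0.6459.
θ = arcsin(0.6459) = 40.236°.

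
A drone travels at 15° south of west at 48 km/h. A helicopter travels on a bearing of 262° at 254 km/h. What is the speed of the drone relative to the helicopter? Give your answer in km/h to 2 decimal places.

206.44 km/h

Taking east as x and north as y: drone velocity = (-46.364, -12.423) km/h; helicopter velocity = (-251.528, -35.350) km/h.
Velocity of drone relative to helicopter = (-46.364, -12.423) − (-251.528, -35.350) = (205.164, 22.927) km/h.
Magnitude = |(205.164, 22.927)| = 206.441 km/h.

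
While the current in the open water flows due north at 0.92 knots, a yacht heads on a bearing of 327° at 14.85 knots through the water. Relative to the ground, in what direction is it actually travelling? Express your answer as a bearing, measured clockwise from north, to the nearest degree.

329°

Taking east as x and north as y: velocity relative to the water = (-8.088, 12.454) knots; the water relative to ground = (0.000, 0.920) knots.
Velocity relative to ground = (-8.088, 12.454) + (0.000, 0.920) = (-8.088, 13.374) knots.
Bearing = atan2(-8.09, 13.37) = 328.84° clockwise from north.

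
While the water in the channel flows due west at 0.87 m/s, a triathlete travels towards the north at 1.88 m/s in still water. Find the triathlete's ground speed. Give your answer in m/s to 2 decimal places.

Taking east as x and north as y: velocity relative to the water = (0.000, 1.880) m/s; the water relative to ground = (-0.870, 0.000) m/s.
Velocity relative to ground = (0.000, 1.880) + (-0.870, 0.000) = (-0.870, 1.880) m/s.
Speed = |(-0.870, 1.880)| = 2.072 m/s.

2.07 m/s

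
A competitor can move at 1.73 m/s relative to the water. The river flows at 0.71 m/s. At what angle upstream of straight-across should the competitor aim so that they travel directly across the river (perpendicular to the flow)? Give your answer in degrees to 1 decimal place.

To cancel the current, the upstream component of the competitor's velocity must equal the flow: 1.73 sin θ = 0.71.
sin θ = 0.71 / 1.73 = 0.4104.
θ = arcsin(0.4104) = 24.230°.

24.2°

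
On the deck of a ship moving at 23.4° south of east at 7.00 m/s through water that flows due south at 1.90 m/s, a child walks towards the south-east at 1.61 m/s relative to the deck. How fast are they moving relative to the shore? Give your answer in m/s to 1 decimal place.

In east/north components (m/s): child relative to ship = (1.138, -1.138); ship relative to water = (6.424, -2.780); water relative to ground = (0.000, -1.900).
Sum = (7.563, -5.818) m/s.
Speed = |(7.563, -5.818)| = 9.542 m/s.

9.5 m/s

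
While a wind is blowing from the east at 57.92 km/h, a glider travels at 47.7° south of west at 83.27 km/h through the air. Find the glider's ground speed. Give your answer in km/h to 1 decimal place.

Taking east as x and north as y: velocity relative to the air = (-56.042, -61.589) km/h; the air relative to ground = (-57.920, 0.000) km/h.
Velocity relative to ground = (-56.042, -61.589) + (-57.920, 0.000) = (-113.962, -61.589) km/h.
Speed = |(-113.962, -61.589)| = 129.540 km/h.

129.5 km/h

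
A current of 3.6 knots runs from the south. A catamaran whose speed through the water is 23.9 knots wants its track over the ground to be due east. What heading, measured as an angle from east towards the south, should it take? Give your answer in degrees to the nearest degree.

9°

The current pushes perpendicular to the desired track; the heading must have a component into the current equal to 3.6 knots: 23.9 sin θ = 3.6.
sin θ = 0.1506, so θ = 8.663°.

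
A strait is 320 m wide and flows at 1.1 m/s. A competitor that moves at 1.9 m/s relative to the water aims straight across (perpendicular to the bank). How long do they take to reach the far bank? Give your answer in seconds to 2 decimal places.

The component of the competitor's velocity perpendicular to the bank is 1.9 m/s.
The flow acts along the bank and has no component across it.
Time = 320 / 1.900 = 168.421 s.

168.42 s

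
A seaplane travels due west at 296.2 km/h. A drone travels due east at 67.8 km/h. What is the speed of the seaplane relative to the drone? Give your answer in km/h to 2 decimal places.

Taking east as x and north as y: seaplane velocity = (-296.200, 0.000) km/h; drone velocity = (67.800, 0.000) km/h.
Velocity of seaplane relative to drone = (-296.200, 0.000) − (67.800, 0.000) = (-364.000, 0.000) km/h.
Magnitude = |(-364.000, 0.000)| = 364.000 km/h.

364.00 km/h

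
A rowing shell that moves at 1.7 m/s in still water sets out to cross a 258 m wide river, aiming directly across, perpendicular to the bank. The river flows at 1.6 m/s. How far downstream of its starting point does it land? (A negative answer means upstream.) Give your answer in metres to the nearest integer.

Perpendicular speed = 1.700 m/s; crossing time = 258 / 1.700 = 151.765 s.
Net downstream speed = 1.600 m/s.
Drift = 1.600 × 151.765 = 242.824 m (downstream).

243 m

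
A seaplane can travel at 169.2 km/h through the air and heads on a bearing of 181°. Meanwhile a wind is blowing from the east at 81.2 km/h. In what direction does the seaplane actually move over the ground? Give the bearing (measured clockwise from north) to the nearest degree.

Taking east as x and north as y: velocity relative to the air = (-2.953, -169.174) km/h; the air relative to ground = (-81.200, 0.000) km/h.
Velocity relative to ground = (-2.953, -169.174) + (-81.200, 0.000) = (-84.153, -169.174) km/h.
Bearing = atan2(-84.15, -169.17) = 206.45° clockwise from north.

206°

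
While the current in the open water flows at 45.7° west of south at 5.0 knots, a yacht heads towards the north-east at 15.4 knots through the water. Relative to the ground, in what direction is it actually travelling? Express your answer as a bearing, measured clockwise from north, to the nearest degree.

Taking east as x and north as y: velocity relative to the water = (10.889, 10.889) knots; the water relative to ground = (-3.578, -3.492) knots.
Velocity relative to ground = (10.889, 10.889) + (-3.578, -3.492) = (7.311, 7.397) knots.
Bearing = atan2(7.31, 7.40) = 44.66° clockwise from north.

045°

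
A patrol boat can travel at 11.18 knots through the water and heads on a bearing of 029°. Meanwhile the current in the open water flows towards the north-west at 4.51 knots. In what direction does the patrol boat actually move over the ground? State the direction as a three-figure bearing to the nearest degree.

010°

Taking east as x and north as y: velocity relative to the water = (5.420, 9.778) knots; the water relative to ground = (-3.189, 3.189) knots.
Velocity relative to ground = (5.420, 9.778) + (-3.189, 3.189) = (2.231, 12.967) knots.
Bearing = atan2(2.23, 12.97) = 9.76° clockwise from north.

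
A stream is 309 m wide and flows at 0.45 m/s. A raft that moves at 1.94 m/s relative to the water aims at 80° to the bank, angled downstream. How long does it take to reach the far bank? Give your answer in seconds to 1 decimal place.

The component of the raft's velocity perpendicular to the bank is 1.94 × sin 80° = 1.911 m/s.
Only the cross-stream component determines the crossing time; the current contributes nothing perpendicular to the bank.
Time = 309 / 1.911 = 161.735 s.

161.7 s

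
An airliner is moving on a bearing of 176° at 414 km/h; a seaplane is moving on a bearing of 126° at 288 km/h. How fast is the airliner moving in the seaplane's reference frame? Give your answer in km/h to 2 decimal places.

Taking east as x and north as y: airliner velocity = (28.879, -412.992) km/h; seaplane velocity = (232.997, -169.282) km/h.
Velocity of airliner relative to seaplane = (28.879, -412.992) − (232.997, -169.282) = (-204.118, -243.709) km/h.
Magnitude = |(-204.118, -243.709)| = 317.897 km/h.

317.90 km/h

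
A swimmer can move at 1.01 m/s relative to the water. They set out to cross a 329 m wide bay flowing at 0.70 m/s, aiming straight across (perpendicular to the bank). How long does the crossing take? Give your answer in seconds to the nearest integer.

326 s

The component of the swimmer's velocity perpendicular to the bank is 1.01 m/s.
Only the cross-stream component determines the crossing time; the current contributes nothing perpendicular to the bank.
Time = 329 / 1.010 = 325.743 s.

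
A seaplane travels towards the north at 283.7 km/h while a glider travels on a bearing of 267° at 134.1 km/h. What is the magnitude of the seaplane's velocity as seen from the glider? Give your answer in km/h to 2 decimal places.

320.08 km/h

Taking east as x and north as y: seaplane velocity = (0.000, 283.700) km/h; glider velocity = (-133.916, -7.018) km/h.
Velocity of seaplane relative to glider = (0.000, 283.700) − (-133.916, -7.018) = (133.916, 290.718) km/h.
Magnitude = |(133.916, 290.718)| = 320.079 km/h.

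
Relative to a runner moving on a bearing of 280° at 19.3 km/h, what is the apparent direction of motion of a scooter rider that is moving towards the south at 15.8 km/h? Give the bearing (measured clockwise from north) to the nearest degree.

135°

Taking east as x and north as y: scooter rider velocity = (0.000, -15.800) km/h; runner velocity = (-19.007, 3.351) km/h.
Velocity of scooter rider relative to runner = (0.000, -15.800) − (-19.007, 3.351) = (19.007, -19.151) km/h.
Bearing = atan2(19.01, -19.15) = 135.22° clockwise from north.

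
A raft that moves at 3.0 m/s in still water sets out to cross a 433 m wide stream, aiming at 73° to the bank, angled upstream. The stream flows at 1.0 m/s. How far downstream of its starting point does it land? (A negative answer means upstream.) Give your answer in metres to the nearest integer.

19 m

Perpendicular speed = 2.869 m/s; crossing time = 433 / 2.869 = 150.928 s.
Net downstream speed = 0.123 m/s.
Drift = 0.123 × 150.928 = 18.547 m (downstream).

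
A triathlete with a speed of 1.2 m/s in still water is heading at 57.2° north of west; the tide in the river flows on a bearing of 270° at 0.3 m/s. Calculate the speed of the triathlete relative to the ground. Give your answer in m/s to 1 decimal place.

1.4 m/s

Taking east as x and north as y: velocity relative to the water = (-0.650, 1.009) m/s; the water relative to ground = (-0.300, 0.000) m/s.
Velocity relative to ground = (-0.650, 1.009) + (-0.300, 0.000) = (-0.950, 1.009) m/s.
Speed = |(-0.950, 1.009)| = 1.386 m/s.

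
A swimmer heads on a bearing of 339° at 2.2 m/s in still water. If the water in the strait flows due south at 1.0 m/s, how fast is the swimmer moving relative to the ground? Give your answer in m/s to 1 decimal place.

Taking east as x and north as y: velocity relative to the water = (-0.788, 2.054) m/s; the water relative to ground = (0.000, -1.000) m/s.
Velocity relative to ground = (-0.788, 2.054) + (0.000, -1.000) = (-0.788, 1.054) m/s.
Speed = |(-0.788, 1.054)| = 1.316 m/s.

1.3 m/s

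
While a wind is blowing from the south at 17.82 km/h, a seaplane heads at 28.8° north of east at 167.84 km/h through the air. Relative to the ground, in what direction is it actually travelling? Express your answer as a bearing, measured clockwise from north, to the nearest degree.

056°

Taking east as x and north as y: velocity relative to the air = (147.079, 80.858) km/h; the air relative to ground = (0.000, 17.820) km/h.
Velocity relative to ground = (147.079, 80.858) + (0.000, 17.820) = (147.079, 98.678) km/h.
Bearing = atan2(147.08, 98.68) = 56.14° clockwise from north.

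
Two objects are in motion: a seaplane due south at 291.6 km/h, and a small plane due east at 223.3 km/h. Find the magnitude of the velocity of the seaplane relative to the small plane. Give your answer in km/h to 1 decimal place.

367.3 km/h

Taking east as x and north as y: seaplane velocity = (0.000, -291.600) km/h; small plane velocity = (223.300, 0.000) km/h.
Velocity of seaplane relative to small plane = (0.000, -291.600) − (223.300, 0.000) = (-223.300, -291.600) km/h.
Magnitude = |(-223.300, -291.600)| = 367.278 km/h.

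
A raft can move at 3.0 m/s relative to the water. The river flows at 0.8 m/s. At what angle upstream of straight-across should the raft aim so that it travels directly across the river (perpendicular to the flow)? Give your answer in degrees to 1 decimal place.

To cancel the current, the upstream component of the raft's velocity must equal the flow: 3.0 sin θ = 0.8.
sin θ = 0.8 / 3.0 = 0.2667.
θ = arcsin(0.2667) = 15.466°.

15.5°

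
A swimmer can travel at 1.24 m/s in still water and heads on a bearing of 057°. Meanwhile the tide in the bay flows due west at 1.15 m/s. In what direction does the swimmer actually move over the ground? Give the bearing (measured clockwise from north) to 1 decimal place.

350.7°

Taking east as x and north as y: velocity relative to the water = (1.040, 0.675) m/s; the water relative to ground = (-1.150, 0.000) m/s.
Velocity relative to ground = (1.040, 0.675) + (-1.150, 0.000) = (-0.110, 0.675) m/s.
Bearing = atan2(-0.11, 0.68) = 350.75° clockwise from north.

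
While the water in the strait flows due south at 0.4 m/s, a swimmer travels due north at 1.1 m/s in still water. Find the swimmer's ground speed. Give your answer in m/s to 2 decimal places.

Taking east as x and north as y: velocity relative to the water = (0.000, 1.100) m/s; the water relative to ground = (0.000, -0.400) m/s.
Velocity relative to ground = (0.000, 1.100) + (0.000, -0.400) = (0.000, 0.700) m/s.
Speed = |(0.000, 0.700)| = 0.700 m/s.

0.70 m/s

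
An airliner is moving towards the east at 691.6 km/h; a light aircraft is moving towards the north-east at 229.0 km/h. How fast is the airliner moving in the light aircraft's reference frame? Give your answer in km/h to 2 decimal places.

Taking east as x and north as y: airliner velocity = (691.600, 0.000) km/h; light aircraft velocity = (161.927, 161.927) km/h.
Velocity of airliner relative to light aircraft = (691.600, 0.000) − (161.927, 161.927) = (529.673, -161.927) km/h.
Magnitude = |(529.673, -161.927)| = 553.871 km/h.

553.87 km/h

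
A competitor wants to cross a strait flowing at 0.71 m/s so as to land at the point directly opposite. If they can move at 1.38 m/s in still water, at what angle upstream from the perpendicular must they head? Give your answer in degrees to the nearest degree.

To cancel the current, the upstream component of the competitor's velocity must equal the flow: 1.38 sin θ = 0.71.
sin θ = 0.71 / 1.38 = 0.5145.
θ = arcsin(0.5145) = 30.964°.

31°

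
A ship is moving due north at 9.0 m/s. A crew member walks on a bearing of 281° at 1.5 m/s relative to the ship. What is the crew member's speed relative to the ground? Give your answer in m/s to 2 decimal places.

Taking east as x and north as y: ship velocity = (0.000, 9.000) m/s; crew member velocity relative to ship = (-1.472, 0.286) m/s.
Velocity relative to ground = (0.000, 9.000) + (-1.472, 0.286) = (-1.472, 9.286) m/s.
Speed = |(-1.472, 9.286)| = 9.402 m/s.

9.40 m/s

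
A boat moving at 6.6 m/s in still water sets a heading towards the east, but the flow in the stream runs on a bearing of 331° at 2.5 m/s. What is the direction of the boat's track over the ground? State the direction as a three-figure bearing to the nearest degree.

Taking east as x and north as y: velocity relative to the water = (6.600, 0.000) m/s; the water relative to ground = (-1.212, 2.187) m/s.
Velocity relative to ground = (6.600, 0.000) + (-1.212, 2.187) = (5.388, 2.187) m/s.
Bearing = atan2(5.39, 2.19) = 67.91° clockwise from north.

068°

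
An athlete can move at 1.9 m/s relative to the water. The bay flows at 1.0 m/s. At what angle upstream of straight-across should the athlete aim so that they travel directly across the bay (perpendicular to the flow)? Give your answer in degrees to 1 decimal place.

31.8°

To cancel the current, the upstream component of the athlete's velocity must equal the flow: 1.9 sin θ = 1.0.
sin θ = 1.0 / 1.9 = 0.5263.
θ = arcsin(0.5263) = 31.757°.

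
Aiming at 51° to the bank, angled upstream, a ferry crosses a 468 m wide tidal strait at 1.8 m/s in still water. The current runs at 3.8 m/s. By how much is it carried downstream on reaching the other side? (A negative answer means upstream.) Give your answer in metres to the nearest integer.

892 m

Perpendicular speed = 1.399 m/s; crossing time = 468 / 1.399 = 334.557 s.
Net downstream speed = 2.667 m/s.
Drift = 2.667 × 334.557 = 892.340 m (downstream).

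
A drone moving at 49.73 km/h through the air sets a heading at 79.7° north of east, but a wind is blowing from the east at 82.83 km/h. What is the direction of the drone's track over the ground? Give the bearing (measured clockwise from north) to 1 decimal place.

Taking east as x and north as y: velocity relative to the air = (8.892, 48.929) km/h; the air relative to ground = (-82.830, 0.000) km/h.
Velocity relative to ground = (8.892, 48.929) + (-82.830, 0.000) = (-73.938, 48.929) km/h.
Bearing = atan2(-73.94, 48.93) = 303.49° clockwise from north.

303.5°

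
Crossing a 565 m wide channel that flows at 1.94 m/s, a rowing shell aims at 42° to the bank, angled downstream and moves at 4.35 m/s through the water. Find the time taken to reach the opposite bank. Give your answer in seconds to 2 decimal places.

194.11 s

The component of the rowing shell's velocity perpendicular to the bank is 4.35 × sin 42° = 2.911 m/s.
The flow acts along the bank and has no component across it.
Time = 565 / 2.911 = 194.110 s.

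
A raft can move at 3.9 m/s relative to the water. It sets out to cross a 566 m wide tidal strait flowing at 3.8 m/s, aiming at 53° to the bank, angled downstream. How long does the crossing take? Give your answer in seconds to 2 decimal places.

The component of the raft's velocity perpendicular to the bank is 3.9 × sin 53° = 3.115 m/s.
Only the cross-stream component determines the crossing time; the current contributes nothing perpendicular to the bank.
Time = 566 / 3.115 = 181.720 s.

181.72 s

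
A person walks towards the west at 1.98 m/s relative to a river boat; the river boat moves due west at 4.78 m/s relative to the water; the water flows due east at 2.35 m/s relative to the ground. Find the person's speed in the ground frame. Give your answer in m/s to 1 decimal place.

4.4 m/s

In east/north components (m/s): person relative to river boat = (-1.980, 0.000); river boat relative to water = (-4.780, 0.000); water relative to ground = (2.350, 0.000).
Sum = (-4.410, 0.000) m/s.
Speed = |(-4.410, 0.000)| = 4.410 m/s.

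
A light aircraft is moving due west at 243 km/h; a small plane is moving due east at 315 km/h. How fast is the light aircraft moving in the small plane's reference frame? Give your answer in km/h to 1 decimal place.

Taking east as x and north as y: light aircraft velocity = (-243.000, 0.000) km/h; small plane velocity = (315.000, 0.000) km/h.
Velocity of light aircraft relative to small plane = (-243.000, 0.000) − (315.000, 0.000) = (-558.000, 0.000) km/h.
Magnitude = |(-558.000, 0.000)| = 558.000 km/h.

558.0 km/h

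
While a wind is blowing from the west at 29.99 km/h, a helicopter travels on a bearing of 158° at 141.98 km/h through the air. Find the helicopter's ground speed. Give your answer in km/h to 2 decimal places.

Taking east as x and north as y: velocity relative to the air = (53.187, -131.642) km/h; the air relative to ground = (29.990, 0.000) km/h.
Velocity relative to ground = (53.187, -131.642) + (29.990, 0.000) = (83.177, -131.642) km/h.
Speed = |(83.177, -131.642)| = 155.717 km/h.

155.72 km/h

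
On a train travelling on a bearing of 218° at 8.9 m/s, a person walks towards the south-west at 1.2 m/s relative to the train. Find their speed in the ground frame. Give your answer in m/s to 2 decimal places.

10.09 m/s

Taking east as x and north as y: train velocity = (-5.479, -7.013) m/s; person velocity relative to train = (-0.849, -0.849) m/s.
Velocity relative to ground = (-5.479, -7.013) + (-0.849, -0.849) = (-6.328, -7.862) m/s.
Speed = |(-6.328, -7.862)| = 10.092 m/s.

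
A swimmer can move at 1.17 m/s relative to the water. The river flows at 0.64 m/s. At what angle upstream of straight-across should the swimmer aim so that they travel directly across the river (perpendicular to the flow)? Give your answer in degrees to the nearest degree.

To cancel the current, the upstream component of the swimmer's velocity must equal the flow: 1.17 sin θ = 0.64.
sin θ = 0.64 / 1.17 = 0.5470.
θ = arcsin(0.5470) = 33.162°.

33°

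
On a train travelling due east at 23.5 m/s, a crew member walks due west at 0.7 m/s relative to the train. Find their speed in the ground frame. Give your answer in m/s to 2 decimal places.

Taking east as x and north as y: train velocity = (23.500, 0.000) m/s; crew member velocity relative to train = (-0.700, 0.000) m/s.
Velocity relative to ground = (23.500, 0.000) + (-0.700, 0.000) = (22.800, 0.000) m/s.
Speed = |(22.800, 0.000)| = 22.800 m/s.

22.80 m/s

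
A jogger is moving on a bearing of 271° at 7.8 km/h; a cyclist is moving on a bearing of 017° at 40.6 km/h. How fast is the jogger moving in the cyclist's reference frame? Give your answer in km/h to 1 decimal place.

Taking east as x and north as y: jogger velocity = (-7.799, 0.136) km/h; cyclist velocity = (11.870, 38.826) km/h.
Velocity of jogger relative to cyclist = (-7.799, 0.136) − (11.870, 38.826) = (-19.669, -38.690) km/h.
Magnitude = |(-19.669, -38.690)| = 43.403 km/h.

43.4 km/h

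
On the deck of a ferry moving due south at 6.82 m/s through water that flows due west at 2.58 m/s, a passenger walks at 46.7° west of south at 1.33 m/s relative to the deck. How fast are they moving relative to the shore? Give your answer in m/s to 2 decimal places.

8.51 m/s

In east/north components (m/s): passenger relative to ferry = (-0.968, -0.912); ferry relative to water = (0.000, -6.820); water relative to ground = (-2.580, 0.000).
Sum = (-3.548, -7.732) m/s.
Speed = |(-3.548, -7.732)| = 8.507 m/s.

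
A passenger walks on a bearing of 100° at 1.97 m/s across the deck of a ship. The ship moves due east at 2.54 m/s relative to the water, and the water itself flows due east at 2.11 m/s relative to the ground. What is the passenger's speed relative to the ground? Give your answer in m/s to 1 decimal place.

In east/north components (m/s): passenger relative to ship = (1.940, -0.342); ship relative to water = (2.540, 0.000); water relative to ground = (2.110, 0.000).
Sum = (6.590, -0.342) m/s.
Speed = |(6.590, -0.342)| = 6.599 m/s.

6.6 m/s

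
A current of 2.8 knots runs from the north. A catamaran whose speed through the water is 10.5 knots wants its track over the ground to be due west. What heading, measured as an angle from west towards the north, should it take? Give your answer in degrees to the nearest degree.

15°

The current pushes perpendicular to the desired track; the heading must have a component into the current equal to 2.8 knots: 10.5 sin θ = 2.8.
sin θ = 0.2667, so θ = 15.466°.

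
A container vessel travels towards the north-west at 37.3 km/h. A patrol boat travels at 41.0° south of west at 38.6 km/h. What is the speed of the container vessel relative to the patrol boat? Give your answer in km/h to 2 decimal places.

Taking east as x and north as y: container vessel velocity = (-26.375, 26.375) km/h; patrol boat velocity = (-29.132, -25.324) km/h.
Velocity of container vessel relative to patrol boat = (-26.375, 26.375) − (-29.132, -25.324) = (2.757, 51.699) km/h.
Magnitude = |(2.757, 51.699)| = 51.772 km/h.

51.77 km/h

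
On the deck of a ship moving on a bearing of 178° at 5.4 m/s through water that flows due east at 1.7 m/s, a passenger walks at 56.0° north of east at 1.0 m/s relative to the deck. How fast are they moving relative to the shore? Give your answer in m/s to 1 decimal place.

In east/north components (m/s): passenger relative to ship = (0.559, 0.829); ship relative to water = (0.188, -5.397); water relative to ground = (1.700, 0.000).
Sum = (2.448, -4.568) m/s.
Speed = |(2.448, -4.568)| = 5.182 m/s.

5.2 m/s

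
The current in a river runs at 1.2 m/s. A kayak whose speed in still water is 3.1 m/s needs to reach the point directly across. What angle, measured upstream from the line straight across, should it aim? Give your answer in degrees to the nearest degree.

To cancel the current, the upstream component of the kayak's velocity must equal the flow: 3.1 sin θ = 1.2.
sin θ = 1.2 / 3.1 = 0.3871.
θ = arcsin(0.3871) = 22.774°.

23°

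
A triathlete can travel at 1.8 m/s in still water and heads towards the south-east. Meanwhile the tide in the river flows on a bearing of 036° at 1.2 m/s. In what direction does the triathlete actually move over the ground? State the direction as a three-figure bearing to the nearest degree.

Taking east as x and north as y: velocity relative to the water = (1.273, -1.273) m/s; the water relative to ground = (0.705, 0.971) m/s.
Velocity relative to ground = (1.273, -1.273) + (0.705, 0.971) = (1.978, -0.302) m/s.
Bearing = atan2(1.98, -0.30) = 98.68° clockwise from north.

099°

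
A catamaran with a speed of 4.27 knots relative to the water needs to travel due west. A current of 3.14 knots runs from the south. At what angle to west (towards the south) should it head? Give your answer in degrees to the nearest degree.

The current pushes perpendicular to the desired track; the heading must have a component into the current equal to 3.14 knots: 4.27 sin θ = 3.14.
sin θ = 0.7354, so θ = 47.338°.

47°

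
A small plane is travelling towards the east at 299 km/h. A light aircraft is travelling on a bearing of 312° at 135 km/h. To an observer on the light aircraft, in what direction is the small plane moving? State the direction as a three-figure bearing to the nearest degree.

103°

Taking east as x and north as y: small plane velocity = (299.000, 0.000) km/h; light aircraft velocity = (-100.325, 90.333) km/h.
Velocity of small plane relative to light aircraft = (299.000, 0.000) − (-100.325, 90.333) = (399.325, -90.333) km/h.
Bearing = atan2(399.32, -90.33) = 102.75° clockwise from north.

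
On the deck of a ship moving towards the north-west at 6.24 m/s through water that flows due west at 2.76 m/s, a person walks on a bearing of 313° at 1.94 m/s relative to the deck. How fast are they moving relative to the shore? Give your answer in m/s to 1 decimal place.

10.3 m/s

In east/north components (m/s): person relative to ship = (-1.419, 1.323); ship relative to water = (-4.412, 4.412); water relative to ground = (-2.760, 0.000).
Sum = (-8.591, 5.735) m/s.
Speed = |(-8.591, 5.735)| = 10.330 m/s.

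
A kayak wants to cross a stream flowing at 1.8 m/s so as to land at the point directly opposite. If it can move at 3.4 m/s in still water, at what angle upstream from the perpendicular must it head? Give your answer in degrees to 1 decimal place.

32.0°

To cancel the current, the upstream component of the kayak's velocity must equal the flow: 3.4 sin θ = 1.8.
sin θ = 1.8 / 3.4 = 0.5294.
θ = arcsin(0.5294) = 31.966°.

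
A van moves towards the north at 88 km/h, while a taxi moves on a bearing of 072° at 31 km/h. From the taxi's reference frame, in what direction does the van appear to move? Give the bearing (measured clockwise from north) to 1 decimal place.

339.4°

Taking east as x and north as y: van velocity = (0.000, 88.000) km/h; taxi velocity = (29.483, 9.580) km/h.
Velocity of van relative to taxi = (0.000, 88.000) − (29.483, 9.580) = (-29.483, 78.420) km/h.
Bearing = atan2(-29.48, 78.42) = 339.40° clockwise from north.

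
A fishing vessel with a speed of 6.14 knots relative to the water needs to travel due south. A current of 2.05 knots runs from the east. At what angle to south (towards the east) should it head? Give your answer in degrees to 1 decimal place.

The current pushes perpendicular to the desired track; the heading must have a component into the current equal to 2.05 knots: 6.14 sin θ = 2.05.
sin θ = 0.3339, so θ = 19.504°.

19.5°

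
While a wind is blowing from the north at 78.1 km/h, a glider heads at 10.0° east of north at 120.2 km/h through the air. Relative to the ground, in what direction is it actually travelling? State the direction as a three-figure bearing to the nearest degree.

027°

Taking east as x and north as y: velocity relative to the air = (20.873, 118.374) km/h; the air relative to ground = (0.000, -78.100) km/h.
Velocity relative to ground = (20.873, 118.374) + (0.000, -78.100) = (20.873, 40.274) km/h.
Bearing = atan2(20.87, 40.27) = 27.40° clockwise from north.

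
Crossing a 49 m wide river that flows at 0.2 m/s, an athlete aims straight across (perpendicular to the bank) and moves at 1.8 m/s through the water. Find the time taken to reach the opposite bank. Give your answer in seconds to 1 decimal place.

27.2 s

The component of the athlete's velocity perpendicular to the bank is 1.8 m/s.
Only the cross-stream component determines the crossing time; the current contributes nothing perpendicular to the bank.
Time = 49 / 1.800 = 27.222 s.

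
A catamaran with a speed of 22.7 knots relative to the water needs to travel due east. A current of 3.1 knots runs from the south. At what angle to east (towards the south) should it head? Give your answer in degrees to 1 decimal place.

7.8°

The current pushes perpendicular to the desired track; the heading must have a component into the current equal to 3.1 knots: 22.7 sin θ = 3.1.
sin θ = 0.1366, so θ = 7.849°.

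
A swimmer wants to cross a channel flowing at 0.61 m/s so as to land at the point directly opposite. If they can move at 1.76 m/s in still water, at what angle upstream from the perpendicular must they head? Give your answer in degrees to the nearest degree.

20°

To cancel the current, the upstream component of the swimmer's velocity must equal the flow: 1.76 sin θ = 0.61.
sin θ = 0.61 / 1.76 = 0.3466.
θ = arcsin(0.3466) = 20.279°.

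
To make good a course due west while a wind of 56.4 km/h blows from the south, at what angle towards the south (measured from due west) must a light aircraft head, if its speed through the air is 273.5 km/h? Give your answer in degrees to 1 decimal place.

The wind pushes perpendicular to the desired track; the heading must have a component into the wind equal to 56.4 km/h: 273.5 sin θ = 56.4.
sin θ = 0.2062, so θ = 11.901°.

11.9°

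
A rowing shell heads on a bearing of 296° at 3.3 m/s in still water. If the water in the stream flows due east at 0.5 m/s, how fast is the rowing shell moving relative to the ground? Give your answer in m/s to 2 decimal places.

Taking east as x and north as y: velocity relative to the water = (-2.966, 1.447) m/s; the water relative to ground = (0.500, 0.000) m/s.
Velocity relative to ground = (-2.966, 1.447) + (0.500, 0.000) = (-2.466, 1.447) m/s.
Speed = |(-2.466, 1.447)| = 2.859 m/s.

2.86 m/s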